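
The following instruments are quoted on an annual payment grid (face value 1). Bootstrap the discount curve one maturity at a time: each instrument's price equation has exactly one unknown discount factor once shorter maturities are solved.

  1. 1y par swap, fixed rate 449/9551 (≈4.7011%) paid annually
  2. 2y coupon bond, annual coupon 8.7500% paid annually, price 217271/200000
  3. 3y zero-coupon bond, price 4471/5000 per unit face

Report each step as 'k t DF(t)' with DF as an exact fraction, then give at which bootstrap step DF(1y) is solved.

1 1 9551/10000
2 2 9221/10000
3 3 4471/5000
DF(1y) is solved at step 1

step 1 [1y] swap r/1=449/9551: DF=(1 − 449/9551·(0))/(1+449/9551) = 9551/10000 ≈ 0.955100
step 2 [2y] bond c/1=7/80: DF=(217271/200000 − 7/80·(0.955100))/(1+7/80) = 9221/10000 ≈ 0.922100
step 3 [3y] zero: DF = P = 4471/5000 ≈ 0.894200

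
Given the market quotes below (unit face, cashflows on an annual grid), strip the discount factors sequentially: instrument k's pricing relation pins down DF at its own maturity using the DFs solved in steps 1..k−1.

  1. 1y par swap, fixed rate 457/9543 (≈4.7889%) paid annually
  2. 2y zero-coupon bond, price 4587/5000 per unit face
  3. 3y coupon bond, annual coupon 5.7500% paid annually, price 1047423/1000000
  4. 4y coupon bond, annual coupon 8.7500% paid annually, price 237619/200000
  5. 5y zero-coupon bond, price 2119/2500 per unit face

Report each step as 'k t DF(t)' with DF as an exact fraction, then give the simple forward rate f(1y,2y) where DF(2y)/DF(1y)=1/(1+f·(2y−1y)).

1 1 9543/10000
2 2 4587/5000
3 3 8887/10000
4 4 544/625
5 5 2119/2500
f(1y,2y) = ((9543/10000)/(4587/5000) − 1)/(1) = 123/3058 ≈ 4.0222%

step 1 [1y] swap r/1=457/9543: DF=(1 − 457/9543·(0))/(1+457/9543) = 9543/10000 ≈ 0.954300
step 2 [2y] zero: DF = P = 4587/5000 ≈ 0.917400
step 3 [3y] bond c/1=23/400: DF=(1047423/1000000 − 23/400·(0.954300+0.917400))/(1+23/400) = 8887/10000 ≈ 0.888700
step 4 [4y] bond c/1=7/80: DF=(237619/200000 − 7/80·(0.954300+0.917400+0.888700))/(1+7/80) = 544/625 ≈ 0.870400
step 5 [5y] zero: DF = P = 2119/2500 ≈ 0.847600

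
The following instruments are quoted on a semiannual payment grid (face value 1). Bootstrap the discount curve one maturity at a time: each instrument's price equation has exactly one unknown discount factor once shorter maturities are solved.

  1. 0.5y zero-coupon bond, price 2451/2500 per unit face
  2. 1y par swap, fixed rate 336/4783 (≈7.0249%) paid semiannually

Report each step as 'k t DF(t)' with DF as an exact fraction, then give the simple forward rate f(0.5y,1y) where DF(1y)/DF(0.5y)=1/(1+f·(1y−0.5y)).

1 1/2 2451/2500
2 1 583/625
f(0.5y,1y) = ((2451/2500)/(583/625) − 1)/(1/2) = 119/1166 ≈ 10.2058%

step 1 [0.5y] zero: DF = P = 2451/2500 ≈ 0.980400
step 2 [1y] swap r/2=168/4783: DF=(1 − 168/4783·(0.980400))/(1+168/4783) = 583/625 ≈ 0.932800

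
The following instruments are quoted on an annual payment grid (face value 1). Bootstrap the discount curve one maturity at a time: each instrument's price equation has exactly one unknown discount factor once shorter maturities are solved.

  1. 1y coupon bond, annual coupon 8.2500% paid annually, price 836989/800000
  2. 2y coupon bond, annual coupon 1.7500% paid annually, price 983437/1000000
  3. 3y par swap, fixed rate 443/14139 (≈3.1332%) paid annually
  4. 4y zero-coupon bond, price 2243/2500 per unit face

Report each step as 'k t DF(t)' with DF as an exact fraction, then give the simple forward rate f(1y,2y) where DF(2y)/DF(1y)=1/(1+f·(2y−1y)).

1 1 1933/2000
2 2 9499/10000
3 3 4557/5000
4 4 2243/2500
f(1y,2y) = ((1933/2000)/(9499/10000) − 1)/(1) = 166/9499 ≈ 1.7476%

step 1 [1y] bond c/1=33/400: DF=(836989/800000 − 33/400·(0))/(1+33/400) = 1933/2000 ≈ 0.966500
step 2 [2y] bond c/1=7/400: DF=(983437/1000000 − 7/400·(0.966500))/(1+7/400) = 9499/10000 ≈ 0.949900
step 3 [3y] swap r/1=443/14139: DF=(1 − 443/14139·(0.966500+0.949900))/(1+443/14139) = 4557/5000 ≈ 0.911400
step 4 [4y] zero: DF = P = 2243/2500 ≈ 0.897200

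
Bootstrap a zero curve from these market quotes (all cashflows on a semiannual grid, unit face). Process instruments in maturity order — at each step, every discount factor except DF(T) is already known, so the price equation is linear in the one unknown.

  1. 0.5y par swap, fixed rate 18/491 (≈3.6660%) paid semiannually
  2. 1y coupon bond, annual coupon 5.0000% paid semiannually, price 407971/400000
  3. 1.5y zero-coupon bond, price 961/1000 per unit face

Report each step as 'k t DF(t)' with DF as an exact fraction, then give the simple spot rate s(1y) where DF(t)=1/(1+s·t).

step 1 [0.5y] swap r/2=9/491: DF=(1 − 9/491·(0))/(1+9/491) = 491/500 ≈ 0.982000
step 2 [1y] bond c/2=1/40: DF=(407971/400000 − 1/40·(0.982000))/(1+1/40) = 9711/10000 ≈ 0.971100
step 3 [1.5y] zero: DF = P = 961/1000 ≈ 0.961000

1 1/2 491/500
2 1 9711/10000
3 3/2 961/1000
s(1y) = (1/(9711/10000) − 1)/(1) = 289/9711 ≈ 2.9760%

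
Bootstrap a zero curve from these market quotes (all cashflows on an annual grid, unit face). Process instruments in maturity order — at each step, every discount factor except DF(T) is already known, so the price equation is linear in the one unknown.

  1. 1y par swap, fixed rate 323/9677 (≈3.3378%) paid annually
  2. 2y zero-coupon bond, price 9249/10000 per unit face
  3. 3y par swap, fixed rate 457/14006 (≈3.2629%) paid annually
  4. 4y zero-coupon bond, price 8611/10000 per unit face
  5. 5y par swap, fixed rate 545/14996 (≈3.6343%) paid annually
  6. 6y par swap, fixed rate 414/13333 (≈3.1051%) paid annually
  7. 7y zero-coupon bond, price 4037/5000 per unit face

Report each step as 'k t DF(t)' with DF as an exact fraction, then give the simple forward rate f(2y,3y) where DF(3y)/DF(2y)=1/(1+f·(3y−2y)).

1 1 9677/10000
2 2 9249/10000
3 3 4543/5000
4 4 8611/10000
5 5 1673/2000
6 6 1043/1250
7 7 4037/5000
f(2y,3y) = ((9249/10000)/(4543/5000) − 1)/(1) = 163/9086 ≈ 1.7940%

step 1 [1y] swap r/1=323/9677: DF=(1 − 323/9677·(0))/(1+323/9677) = 9677/10000 ≈ 0.967700
step 2 [2y] zero: DF = P = 9249/10000 ≈ 0.924900
step 3 [3y] swap r/1=457/14006: DF=(1 − 457/14006·(0.967700+0.924900))/(1+457/14006) = 4543/5000 ≈ 0.908600
step 4 [4y] zero: DF = P = 8611/10000 ≈ 0.861100
step 5 [5y] swap r/1=545/14996: DF=(1 − 545/14996·(0.967700+0.924900+0.908600+0.861100))/(1+545/14996) = 1673/2000 ≈ 0.836500
step 6 [6y] swap r/1=414/13333: DF=(1 − 414/13333·(0.967700+0.924900+0.908600+0.861100+0.836500))/(1+414/13333) = 1043/1250 ≈ 0.834400
step 7 [7y] zero: DF = P = 4037/5000 ≈ 0.807400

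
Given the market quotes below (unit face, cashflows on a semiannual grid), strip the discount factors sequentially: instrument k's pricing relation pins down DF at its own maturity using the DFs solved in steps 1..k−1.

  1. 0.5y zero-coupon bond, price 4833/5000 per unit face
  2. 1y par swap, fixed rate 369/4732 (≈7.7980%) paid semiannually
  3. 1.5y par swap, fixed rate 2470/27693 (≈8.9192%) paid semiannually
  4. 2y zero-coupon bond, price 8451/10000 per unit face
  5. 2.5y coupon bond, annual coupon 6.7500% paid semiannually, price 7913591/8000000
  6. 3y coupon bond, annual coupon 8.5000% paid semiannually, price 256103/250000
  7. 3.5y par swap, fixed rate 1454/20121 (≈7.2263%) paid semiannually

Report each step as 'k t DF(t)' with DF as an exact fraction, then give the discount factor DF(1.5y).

1 1/2 4833/5000
2 1 4631/5000
3 3/2 1753/2000
4 2 8451/10000
5 5/2 8389/10000
6 3 8011/10000
7 7/2 7819/10000
DF(1.5y) = 1753/2000 ≈ 0.876500

step 1 [0.5y] zero: DF = P = 4833/5000 ≈ 0.966600
step 2 [1y] swap r/2=369/9464: DF=(1 − 369/9464·(0.966600))/(1+369/9464) = 4631/5000 ≈ 0.926200
step 3 [1.5y] swap r/2=1235/27693: DF=(1 − 1235/27693·(0.966600+0.926200))/(1+1235/27693) = 1753/2000 ≈ 0.876500
step 4 [2y] zero: DF = P = 8451/10000 ≈ 0.845100
step 5 [2.5y] bond c/2=27/800: DF=(7913591/8000000 − 27/800·(0.966600+0.926200+0.876500+0.845100))/(1+27/800) = 8389/10000 ≈ 0.838900
step 6 [3y] bond c/2=17/400: DF=(256103/250000 − 17/400·(0.966600+0.926200+0.876500+0.845100+0.838900))/(1+17/400) = 8011/10000 ≈ 0.801100
step 7 [3.5y] swap r/2=727/20121: DF=(1 − 727/20121·(0.966600+0.926200+0.876500+0.845100+0.838900+0.801100))/(1+727/20121) = 7819/10000 ≈ 0.781900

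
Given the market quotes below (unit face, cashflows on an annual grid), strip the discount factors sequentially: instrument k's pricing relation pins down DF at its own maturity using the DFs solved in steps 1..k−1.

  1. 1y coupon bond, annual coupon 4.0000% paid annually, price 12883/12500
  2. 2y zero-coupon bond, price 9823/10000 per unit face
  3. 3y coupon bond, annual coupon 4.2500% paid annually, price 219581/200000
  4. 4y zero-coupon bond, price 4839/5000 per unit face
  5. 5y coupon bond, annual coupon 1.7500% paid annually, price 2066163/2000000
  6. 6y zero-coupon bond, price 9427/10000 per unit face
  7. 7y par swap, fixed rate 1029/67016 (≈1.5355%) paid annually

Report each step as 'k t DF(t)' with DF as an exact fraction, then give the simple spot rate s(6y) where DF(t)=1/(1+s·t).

step 1 [1y] bond c/1=1/25: DF=(12883/12500 − 1/25·(0))/(1+1/25) = 991/1000 ≈ 0.991000
step 2 [2y] zero: DF = P = 9823/10000 ≈ 0.982300
step 3 [3y] bond c/1=17/400: DF=(219581/200000 − 17/400·(0.991000+0.982300))/(1+17/400) = 9727/10000 ≈ 0.972700
step 4 [4y] zero: DF = P = 4839/5000 ≈ 0.967800
step 5 [5y] bond c/1=7/400: DF=(2066163/2000000 − 7/400·(0.991000+0.982300+0.972700+0.967800))/(1+7/400) = 237/250 ≈ 0.948000
step 6 [6y] zero: DF = P = 9427/10000 ≈ 0.942700
step 7 [7y] swap r/1=1029/67016: DF=(1 − 1029/67016·(0.991000+0.982300+0.972700+0.967800+0.948000+0.942700))/(1+1029/67016) = 8971/10000 ≈ 0.897100

1 1 991/1000
2 2 9823/10000
3 3 9727/10000
4 4 4839/5000
5 5 237/250
6 6 9427/10000
7 7 8971/10000
s(6y) = (1/(9427/10000) − 1)/(6) = 191/18854 ≈ 1.0130%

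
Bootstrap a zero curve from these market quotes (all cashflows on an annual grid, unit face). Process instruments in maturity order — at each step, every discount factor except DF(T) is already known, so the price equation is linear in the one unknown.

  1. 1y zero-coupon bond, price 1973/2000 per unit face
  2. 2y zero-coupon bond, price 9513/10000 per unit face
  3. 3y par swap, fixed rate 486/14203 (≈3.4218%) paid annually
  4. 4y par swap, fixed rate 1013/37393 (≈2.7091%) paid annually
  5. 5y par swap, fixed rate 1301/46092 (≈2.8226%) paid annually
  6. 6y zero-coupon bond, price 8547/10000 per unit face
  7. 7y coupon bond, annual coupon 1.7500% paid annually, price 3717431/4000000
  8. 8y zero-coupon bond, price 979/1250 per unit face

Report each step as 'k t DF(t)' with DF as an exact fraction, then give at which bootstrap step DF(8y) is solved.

1 1 1973/2000
2 2 9513/10000
3 3 2257/2500
4 4 8987/10000
5 5 8699/10000
6 6 8547/10000
7 7 4097/5000
8 8 979/1250
DF(8y) is solved at step 8

step 1 [1y] zero: DF = P = 1973/2000 ≈ 0.986500
step 2 [2y] zero: DF = P = 9513/10000 ≈ 0.951300
step 3 [3y] swap r/1=486/14203: DF=(1 − 486/14203·(0.986500+0.951300))/(1+486/14203) = 2257/2500 ≈ 0.902800
step 4 [4y] swap r/1=1013/37393: DF=(1 − 1013/37393·(0.986500+0.951300+0.902800))/(1+1013/37393) = 8987/10000 ≈ 0.898700
step 5 [5y] swap r/1=1301/46092: DF=(1 − 1301/46092·(0.986500+0.951300+0.902800+0.898700))/(1+1301/46092) = 8699/10000 ≈ 0.869900
step 6 [6y] zero: DF = P = 8547/10000 ≈ 0.854700
step 7 [7y] bond c/1=7/400: DF=(3717431/4000000 − 7/400·(0.986500+0.951300+0.902800+0.898700+0.869900+0.854700))/(1+7/400) = 4097/5000 ≈ 0.819400
step 8 [8y] zero: DF = P = 979/1250 ≈ 0.783200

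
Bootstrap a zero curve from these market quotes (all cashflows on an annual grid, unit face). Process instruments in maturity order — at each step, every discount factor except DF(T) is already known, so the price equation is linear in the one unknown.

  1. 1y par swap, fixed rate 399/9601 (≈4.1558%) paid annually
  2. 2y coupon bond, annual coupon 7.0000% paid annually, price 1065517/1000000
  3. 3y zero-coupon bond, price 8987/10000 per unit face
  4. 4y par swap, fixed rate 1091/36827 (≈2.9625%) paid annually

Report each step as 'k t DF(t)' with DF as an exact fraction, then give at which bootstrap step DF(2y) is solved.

step 1 [1y] swap r/1=399/9601: DF=(1 − 399/9601·(0))/(1+399/9601) = 9601/10000 ≈ 0.960100
step 2 [2y] bond c/1=7/100: DF=(1065517/1000000 − 7/100·(0.960100))/(1+7/100) = 933/1000 ≈ 0.933000
step 3 [3y] zero: DF = P = 8987/10000 ≈ 0.898700
step 4 [4y] swap r/1=1091/36827: DF=(1 − 1091/36827·(0.960100+0.933000+0.898700))/(1+1091/36827) = 8909/10000 ≈ 0.890900

1 1 9601/10000
2 2 933/1000
3 3 8987/10000
4 4 8909/10000
DF(2y) is solved at step 2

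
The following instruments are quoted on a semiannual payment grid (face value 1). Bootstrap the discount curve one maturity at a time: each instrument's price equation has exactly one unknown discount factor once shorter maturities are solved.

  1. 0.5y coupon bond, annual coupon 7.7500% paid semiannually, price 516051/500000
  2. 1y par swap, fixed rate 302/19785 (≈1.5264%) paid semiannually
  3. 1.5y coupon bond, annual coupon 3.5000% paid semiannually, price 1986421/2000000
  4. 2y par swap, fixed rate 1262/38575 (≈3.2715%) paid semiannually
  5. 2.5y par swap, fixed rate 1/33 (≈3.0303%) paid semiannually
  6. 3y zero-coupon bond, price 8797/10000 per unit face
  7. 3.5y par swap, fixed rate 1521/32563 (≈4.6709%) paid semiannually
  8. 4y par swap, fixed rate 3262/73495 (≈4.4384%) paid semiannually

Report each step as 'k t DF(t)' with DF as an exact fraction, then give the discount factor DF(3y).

step 1 [0.5y] bond c/2=31/800: DF=(516051/500000 − 31/800·(0))/(1+31/800) = 621/625 ≈ 0.993600
step 2 [1y] swap r/2=151/19785: DF=(1 − 151/19785·(0.993600))/(1+151/19785) = 9849/10000 ≈ 0.984900
step 3 [1.5y] bond c/2=7/400: DF=(1986421/2000000 − 7/400·(0.993600+0.984900))/(1+7/400) = 9421/10000 ≈ 0.942100
step 4 [2y] swap r/2=631/38575: DF=(1 − 631/38575·(0.993600+0.984900+0.942100))/(1+631/38575) = 9369/10000 ≈ 0.936900
step 5 [2.5y] swap r/2=1/66: DF=(1 − 1/66·(0.993600+0.984900+0.942100+0.936900))/(1+1/66) = 371/400 ≈ 0.927500
step 6 [3y] zero: DF = P = 8797/10000 ≈ 0.879700
step 7 [3.5y] swap r/2=1521/65126: DF=(1 − 1521/65126·(0.993600+0.984900+0.942100+0.936900+0.927500+0.879700))/(1+1521/65126) = 8479/10000 ≈ 0.847900
step 8 [4y] swap r/2=1631/73495: DF=(1 − 1631/73495·(0.993600+0.984900+0.942100+0.936900+0.927500+0.879700+0.847900))/(1+1631/73495) = 8369/10000 ≈ 0.836900

1 1/2 621/625
2 1 9849/10000
3 3/2 9421/10000
4 2 9369/10000
5 5/2 371/400
6 3 8797/10000
7 7/2 8479/10000
8 4 8369/10000
DF(3y) = 8797/10000 ≈ 0.879700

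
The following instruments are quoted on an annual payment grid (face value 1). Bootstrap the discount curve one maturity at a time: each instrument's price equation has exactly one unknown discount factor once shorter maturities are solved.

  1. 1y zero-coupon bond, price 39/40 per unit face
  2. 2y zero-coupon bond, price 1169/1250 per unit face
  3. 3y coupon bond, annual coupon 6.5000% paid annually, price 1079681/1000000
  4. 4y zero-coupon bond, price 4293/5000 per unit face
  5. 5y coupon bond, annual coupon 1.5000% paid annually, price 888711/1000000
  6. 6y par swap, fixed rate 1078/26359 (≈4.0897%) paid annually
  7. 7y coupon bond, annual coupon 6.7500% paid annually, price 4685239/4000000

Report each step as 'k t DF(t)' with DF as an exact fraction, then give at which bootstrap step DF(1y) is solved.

step 1 [1y] zero: DF = P = 39/40 ≈ 0.975000
step 2 [2y] zero: DF = P = 1169/1250 ≈ 0.935200
step 3 [3y] bond c/1=13/200: DF=(1079681/1000000 − 13/200·(0.975000+0.935200))/(1+13/200) = 2243/2500 ≈ 0.897200
step 4 [4y] zero: DF = P = 4293/5000 ≈ 0.858600
step 5 [5y] bond c/1=3/200: DF=(888711/1000000 − 3/200·(0.975000+0.935200+0.897200+0.858600))/(1+3/200) = 4107/5000 ≈ 0.821400
step 6 [6y] swap r/1=1078/26359: DF=(1 − 1078/26359·(0.975000+0.935200+0.897200+0.858600+0.821400))/(1+1078/26359) = 1961/2500 ≈ 0.784400
step 7 [7y] bond c/1=27/400: DF=(4685239/4000000 − 27/400·(0.975000+0.935200+0.897200+0.858600+0.821400+0.784400))/(1+27/400) = 7639/10000 ≈ 0.763900

1 1 39/40
2 2 1169/1250
3 3 2243/2500
4 4 4293/5000
5 5 4107/5000
6 6 1961/2500
7 7 7639/10000
DF(1y) is solved at step 1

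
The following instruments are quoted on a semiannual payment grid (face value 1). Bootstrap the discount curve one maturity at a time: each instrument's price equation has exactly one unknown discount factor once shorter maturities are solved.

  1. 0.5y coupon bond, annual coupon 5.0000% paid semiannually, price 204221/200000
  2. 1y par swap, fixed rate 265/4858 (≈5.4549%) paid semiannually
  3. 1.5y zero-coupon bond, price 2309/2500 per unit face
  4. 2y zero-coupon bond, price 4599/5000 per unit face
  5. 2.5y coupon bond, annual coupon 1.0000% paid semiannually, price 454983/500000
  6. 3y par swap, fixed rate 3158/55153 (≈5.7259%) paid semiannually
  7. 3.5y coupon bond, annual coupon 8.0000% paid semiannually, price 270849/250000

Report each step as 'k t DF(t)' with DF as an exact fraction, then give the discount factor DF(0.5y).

step 1 [0.5y] bond c/2=1/40: DF=(204221/200000 − 1/40·(0))/(1+1/40) = 4981/5000 ≈ 0.996200
step 2 [1y] swap r/2=265/9716: DF=(1 − 265/9716·(0.996200))/(1+265/9716) = 947/1000 ≈ 0.947000
step 3 [1.5y] zero: DF = P = 2309/2500 ≈ 0.923600
step 4 [2y] zero: DF = P = 4599/5000 ≈ 0.919800
step 5 [2.5y] bond c/2=1/200: DF=(454983/500000 − 1/200·(0.996200+0.947000+0.923600+0.919800))/(1+1/200) = 4433/5000 ≈ 0.886600
step 6 [3y] swap r/2=1579/55153: DF=(1 − 1579/55153·(0.996200+0.947000+0.923600+0.919800+0.886600))/(1+1579/55153) = 8421/10000 ≈ 0.842100
step 7 [3.5y] bond c/2=1/25: DF=(270849/250000 − 1/25·(0.996200+0.947000+0.923600+0.919800+0.886600+0.842100))/(1+1/25) = 1037/1250 ≈ 0.829600

1 1/2 4981/5000
2 1 947/1000
3 3/2 2309/2500
4 2 4599/5000
5 5/2 4433/5000
6 3 8421/10000
7 7/2 1037/1250
DF(0.5y) = 4981/5000 ≈ 0.996200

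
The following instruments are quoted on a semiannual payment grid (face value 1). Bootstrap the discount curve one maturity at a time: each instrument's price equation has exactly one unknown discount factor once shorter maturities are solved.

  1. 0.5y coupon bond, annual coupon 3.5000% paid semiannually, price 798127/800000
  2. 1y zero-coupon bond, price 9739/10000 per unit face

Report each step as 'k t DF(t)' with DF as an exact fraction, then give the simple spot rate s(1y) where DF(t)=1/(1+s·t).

step 1 [0.5y] bond c/2=7/400: DF=(798127/800000 − 7/400·(0))/(1+7/400) = 1961/2000 ≈ 0.980500
step 2 [1y] zero: DF = P = 9739/10000 ≈ 0.973900

1 1/2 1961/2000
2 1 9739/10000
s(1y) = (1/(9739/10000) − 1)/(1) = 261/9739 ≈ 2.6799%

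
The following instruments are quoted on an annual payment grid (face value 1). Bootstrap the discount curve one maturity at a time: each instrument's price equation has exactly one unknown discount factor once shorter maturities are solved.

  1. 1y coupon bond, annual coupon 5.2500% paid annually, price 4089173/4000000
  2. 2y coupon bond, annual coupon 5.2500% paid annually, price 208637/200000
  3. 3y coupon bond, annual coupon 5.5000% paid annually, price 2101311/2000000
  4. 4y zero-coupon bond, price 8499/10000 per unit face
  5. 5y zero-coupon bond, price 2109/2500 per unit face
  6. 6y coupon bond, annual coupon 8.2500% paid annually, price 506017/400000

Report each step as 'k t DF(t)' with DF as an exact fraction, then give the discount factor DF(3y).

step 1 [1y] bond c/1=21/400: DF=(4089173/4000000 − 21/400·(0))/(1+21/400) = 9713/10000 ≈ 0.971300
step 2 [2y] bond c/1=21/400: DF=(208637/200000 − 21/400·(0.971300))/(1+21/400) = 9427/10000 ≈ 0.942700
step 3 [3y] bond c/1=11/200: DF=(2101311/2000000 − 11/200·(0.971300+0.942700))/(1+11/200) = 8961/10000 ≈ 0.896100
step 4 [4y] zero: DF = P = 8499/10000 ≈ 0.849900
step 5 [5y] zero: DF = P = 2109/2500 ≈ 0.843600
step 6 [6y] bond c/1=33/400: DF=(506017/400000 − 33/400·(0.971300+0.942700+0.896100+0.849900+0.843600))/(1+33/400) = 4127/5000 ≈ 0.825400

1 1 9713/10000
2 2 9427/10000
3 3 8961/10000
4 4 8499/10000
5 5 2109/2500
6 6 4127/5000
DF(3y) = 8961/10000 ≈ 0.896100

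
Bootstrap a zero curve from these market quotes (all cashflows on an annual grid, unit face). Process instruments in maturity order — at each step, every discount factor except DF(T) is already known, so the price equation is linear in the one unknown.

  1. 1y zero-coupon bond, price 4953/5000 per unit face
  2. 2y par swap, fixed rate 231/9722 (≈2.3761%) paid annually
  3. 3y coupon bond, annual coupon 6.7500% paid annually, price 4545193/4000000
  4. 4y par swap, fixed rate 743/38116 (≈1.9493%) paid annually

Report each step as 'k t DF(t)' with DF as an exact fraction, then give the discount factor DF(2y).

step 1 [1y] zero: DF = P = 4953/5000 ≈ 0.990600
step 2 [2y] swap r/1=231/9722: DF=(1 − 231/9722·(0.990600))/(1+231/9722) = 4769/5000 ≈ 0.953800
step 3 [3y] bond c/1=27/400: DF=(4545193/4000000 − 27/400·(0.990600+0.953800))/(1+27/400) = 1883/2000 ≈ 0.941500
step 4 [4y] swap r/1=743/38116: DF=(1 − 743/38116·(0.990600+0.953800+0.941500))/(1+743/38116) = 9257/10000 ≈ 0.925700

1 1 4953/5000
2 2 4769/5000
3 3 1883/2000
4 4 9257/10000
DF(2y) = 4769/5000 ≈ 0.953800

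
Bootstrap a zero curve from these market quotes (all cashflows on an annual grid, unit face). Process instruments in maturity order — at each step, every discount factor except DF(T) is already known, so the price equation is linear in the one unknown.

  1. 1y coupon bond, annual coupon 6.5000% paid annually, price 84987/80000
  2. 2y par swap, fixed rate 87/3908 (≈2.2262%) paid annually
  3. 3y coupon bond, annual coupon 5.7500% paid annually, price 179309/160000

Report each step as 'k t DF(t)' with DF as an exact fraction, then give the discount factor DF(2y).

1 1 399/400
2 2 1913/2000
3 3 1907/2000
DF(2y) = 1913/2000 ≈ 0.956500

step 1 [1y] bond c/1=13/200: DF=(84987/80000 − 13/200·(0))/(1+13/200) = 399/400 ≈ 0.997500
step 2 [2y] swap r/1=87/3908: DF=(1 − 87/3908·(0.997500))/(1+87/3908) = 1913/2000 ≈ 0.956500
step 3 [3y] bond c/1=23/400: DF=(179309/160000 − 23/400·(0.997500+0.956500))/(1+23/400) = 1907/2000 ≈ 0.953500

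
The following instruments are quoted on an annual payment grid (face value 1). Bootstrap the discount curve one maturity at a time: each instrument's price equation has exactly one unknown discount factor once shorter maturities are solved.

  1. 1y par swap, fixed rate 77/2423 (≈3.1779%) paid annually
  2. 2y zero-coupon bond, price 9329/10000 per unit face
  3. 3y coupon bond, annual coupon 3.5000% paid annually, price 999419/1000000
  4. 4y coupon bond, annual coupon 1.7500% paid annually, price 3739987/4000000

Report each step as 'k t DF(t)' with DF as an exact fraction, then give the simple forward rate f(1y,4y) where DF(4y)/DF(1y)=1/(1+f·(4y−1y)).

step 1 [1y] swap r/1=77/2423: DF=(1 − 77/2423·(0))/(1+77/2423) = 2423/2500 ≈ 0.969200
step 2 [2y] zero: DF = P = 9329/10000 ≈ 0.932900
step 3 [3y] bond c/1=7/200: DF=(999419/1000000 − 7/200·(0.969200+0.932900))/(1+7/200) = 9013/10000 ≈ 0.901300
step 4 [4y] bond c/1=7/400: DF=(3739987/4000000 − 7/400·(0.969200+0.932900+0.901300))/(1+7/400) = 8707/10000 ≈ 0.870700

1 1 2423/2500
2 2 9329/10000
3 3 9013/10000
4 4 8707/10000
f(1y,4y) = ((2423/2500)/(8707/10000) − 1)/(3) = 985/26121 ≈ 3.7709%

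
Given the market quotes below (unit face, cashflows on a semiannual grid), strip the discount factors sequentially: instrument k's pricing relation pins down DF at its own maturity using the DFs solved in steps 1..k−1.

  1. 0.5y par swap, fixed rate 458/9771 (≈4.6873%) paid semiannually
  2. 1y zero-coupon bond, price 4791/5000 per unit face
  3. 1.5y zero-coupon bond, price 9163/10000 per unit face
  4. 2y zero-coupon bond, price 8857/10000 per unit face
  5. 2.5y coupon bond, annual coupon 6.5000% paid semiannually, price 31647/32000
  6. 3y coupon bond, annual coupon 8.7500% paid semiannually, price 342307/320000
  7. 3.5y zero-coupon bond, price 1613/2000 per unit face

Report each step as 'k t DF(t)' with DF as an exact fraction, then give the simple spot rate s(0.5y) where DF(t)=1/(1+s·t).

step 1 [0.5y] swap r/2=229/9771: DF=(1 − 229/9771·(0))/(1+229/9771) = 9771/10000 ≈ 0.977100
step 2 [1y] zero: DF = P = 4791/5000 ≈ 0.958200
step 3 [1.5y] zero: DF = P = 9163/10000 ≈ 0.916300
step 4 [2y] zero: DF = P = 8857/10000 ≈ 0.885700
step 5 [2.5y] bond c/2=13/400: DF=(31647/32000 − 13/400·(0.977100+0.958200+0.916300+0.885700))/(1+13/400) = 4201/5000 ≈ 0.840200
step 6 [3y] bond c/2=7/160: DF=(342307/320000 − 7/160·(0.977100+0.958200+0.916300+0.885700+0.840200))/(1+7/160) = 833/1000 ≈ 0.833000
step 7 [3.5y] zero: DF = P = 1613/2000 ≈ 0.806500

1 1/2 9771/10000
2 1 4791/5000
3 3/2 9163/10000
4 2 8857/10000
5 5/2 4201/5000
6 3 833/1000
7 7/2 1613/2000
s(0.5y) = (1/(9771/10000) − 1)/(1/2) = 458/9771 ≈ 4.6873%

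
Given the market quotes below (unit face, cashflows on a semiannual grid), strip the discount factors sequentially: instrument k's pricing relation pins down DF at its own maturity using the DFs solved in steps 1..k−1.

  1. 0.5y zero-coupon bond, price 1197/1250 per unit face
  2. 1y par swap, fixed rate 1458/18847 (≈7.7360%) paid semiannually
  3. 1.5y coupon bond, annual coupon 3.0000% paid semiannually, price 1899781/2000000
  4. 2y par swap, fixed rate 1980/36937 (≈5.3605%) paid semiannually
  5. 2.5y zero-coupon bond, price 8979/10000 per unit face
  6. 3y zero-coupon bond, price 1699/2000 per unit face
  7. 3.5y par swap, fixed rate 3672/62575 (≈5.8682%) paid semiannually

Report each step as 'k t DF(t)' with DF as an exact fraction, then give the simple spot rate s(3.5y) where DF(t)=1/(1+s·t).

step 1 [0.5y] zero: DF = P = 1197/1250 ≈ 0.957600
step 2 [1y] swap r/2=729/18847: DF=(1 − 729/18847·(0.957600))/(1+729/18847) = 9271/10000 ≈ 0.927100
step 3 [1.5y] bond c/2=3/200: DF=(1899781/2000000 − 3/200·(0.957600+0.927100))/(1+3/200) = 227/250 ≈ 0.908000
step 4 [2y] swap r/2=990/36937: DF=(1 − 990/36937·(0.957600+0.927100+0.908000))/(1+990/36937) = 901/1000 ≈ 0.901000
step 5 [2.5y] zero: DF = P = 8979/10000 ≈ 0.897900
step 6 [3y] zero: DF = P = 1699/2000 ≈ 0.849500
step 7 [3.5y] swap r/2=1836/62575: DF=(1 − 1836/62575·(0.957600+0.927100+0.908000+0.901000+0.897900+0.849500))/(1+1836/62575) = 2041/2500 ≈ 0.816400

1 1/2 1197/1250
2 1 9271/10000
3 3/2 227/250
4 2 901/1000
5 5/2 8979/10000
6 3 1699/2000
7 7/2 2041/2500
s(3.5y) = (1/(2041/2500) − 1)/(7/2) = 918/14287 ≈ 6.4254%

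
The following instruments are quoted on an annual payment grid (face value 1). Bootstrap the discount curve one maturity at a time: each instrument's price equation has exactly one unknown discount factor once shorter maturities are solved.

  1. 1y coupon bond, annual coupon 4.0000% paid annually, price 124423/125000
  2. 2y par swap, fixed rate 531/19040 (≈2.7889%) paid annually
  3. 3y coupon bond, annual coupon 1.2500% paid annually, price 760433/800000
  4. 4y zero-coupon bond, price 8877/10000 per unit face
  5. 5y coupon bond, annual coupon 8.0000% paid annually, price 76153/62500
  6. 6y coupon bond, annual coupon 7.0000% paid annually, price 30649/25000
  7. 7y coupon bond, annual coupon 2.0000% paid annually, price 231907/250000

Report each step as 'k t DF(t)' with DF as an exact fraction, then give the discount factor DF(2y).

step 1 [1y] bond c/1=1/25: DF=(124423/125000 − 1/25·(0))/(1+1/25) = 9571/10000 ≈ 0.957100
step 2 [2y] swap r/1=531/19040: DF=(1 − 531/19040·(0.957100))/(1+531/19040) = 9469/10000 ≈ 0.946900
step 3 [3y] bond c/1=1/80: DF=(760433/800000 − 1/80·(0.957100+0.946900))/(1+1/80) = 9153/10000 ≈ 0.915300
step 4 [4y] zero: DF = P = 8877/10000 ≈ 0.887700
step 5 [5y] bond c/1=2/25: DF=(76153/62500 − 2/25·(0.957100+0.946900+0.915300+0.887700))/(1+2/25) = 1067/1250 ≈ 0.853600
step 6 [6y] bond c/1=7/100: DF=(30649/25000 − 7/100·(0.957100+0.946900+0.915300+0.887700+0.853600))/(1+7/100) = 4237/5000 ≈ 0.847400
step 7 [7y] bond c/1=1/50: DF=(231907/250000 − 1/50·(0.957100+0.946900+0.915300+0.887700+0.853600+0.847400))/(1+1/50) = 4017/5000 ≈ 0.803400

1 1 9571/10000
2 2 9469/10000
3 3 9153/10000
4 4 8877/10000
5 5 1067/1250
6 6 4237/5000
7 7 4017/5000
DF(2y) = 9469/10000 ≈ 0.946900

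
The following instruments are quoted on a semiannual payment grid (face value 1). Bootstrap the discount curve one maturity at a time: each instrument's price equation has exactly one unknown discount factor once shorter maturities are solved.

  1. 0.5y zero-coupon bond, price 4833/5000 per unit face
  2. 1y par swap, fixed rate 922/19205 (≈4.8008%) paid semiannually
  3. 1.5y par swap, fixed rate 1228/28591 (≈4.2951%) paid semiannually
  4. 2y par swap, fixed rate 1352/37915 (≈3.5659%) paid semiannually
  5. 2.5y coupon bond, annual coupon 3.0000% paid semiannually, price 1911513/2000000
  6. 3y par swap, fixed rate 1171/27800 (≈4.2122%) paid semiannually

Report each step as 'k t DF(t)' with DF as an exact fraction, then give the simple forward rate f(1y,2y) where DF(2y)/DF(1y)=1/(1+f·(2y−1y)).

1 1/2 4833/5000
2 1 9539/10000
3 3/2 4693/5000
4 2 2331/2500
5 5/2 1107/1250
6 3 8829/10000
f(1y,2y) = ((9539/10000)/(2331/2500) − 1)/(1) = 215/9324 ≈ 2.3059%

step 1 [0.5y] zero: DF = P = 4833/5000 ≈ 0.966600
step 2 [1y] swap r/2=461/19205: DF=(1 − 461/19205·(0.966600))/(1+461/19205) = 9539/10000 ≈ 0.953900
step 3 [1.5y] swap r/2=614/28591: DF=(1 − 614/28591·(0.966600+0.953900))/(1+614/28591) = 4693/5000 ≈ 0.938600
step 4 [2y] swap r/2=676/37915: DF=(1 − 676/37915·(0.966600+0.953900+0.938600))/(1+676/37915) = 2331/2500 ≈ 0.932400
step 5 [2.5y] bond c/2=3/200: DF=(1911513/2000000 − 3/200·(0.966600+0.953900+0.938600+0.932400))/(1+3/200) = 1107/1250 ≈ 0.885600
step 6 [3y] swap r/2=1171/55600: DF=(1 − 1171/55600·(0.966600+0.953900+0.938600+0.932400+0.885600))/(1+1171/55600) = 8829/10000 ≈ 0.882900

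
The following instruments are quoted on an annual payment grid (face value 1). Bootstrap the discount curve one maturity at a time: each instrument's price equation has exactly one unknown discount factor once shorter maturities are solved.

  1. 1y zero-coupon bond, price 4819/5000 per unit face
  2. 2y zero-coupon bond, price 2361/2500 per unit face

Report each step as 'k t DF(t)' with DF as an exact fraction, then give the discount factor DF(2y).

step 1 [1y] zero: DF = P = 4819/5000 ≈ 0.963800
step 2 [2y] zero: DF = P = 2361/2500 ≈ 0.944400

1 1 4819/5000
2 2 2361/2500
DF(2y) = 2361/2500 ≈ 0.944400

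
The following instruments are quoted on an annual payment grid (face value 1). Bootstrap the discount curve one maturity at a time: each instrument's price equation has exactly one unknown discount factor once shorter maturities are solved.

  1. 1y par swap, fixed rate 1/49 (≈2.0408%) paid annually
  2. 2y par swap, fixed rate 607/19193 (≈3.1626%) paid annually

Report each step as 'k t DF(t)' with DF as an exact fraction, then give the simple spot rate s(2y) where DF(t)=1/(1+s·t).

step 1 [1y] swap r/1=1/49: DF=(1 − 1/49·(0))/(1+1/49) = 49/50 ≈ 0.980000
step 2 [2y] swap r/1=607/19193: DF=(1 − 607/19193·(0.980000))/(1+607/19193) = 9393/10000 ≈ 0.939300

1 1 49/50
2 2 9393/10000
s(2y) = (1/(9393/10000) − 1)/(2) = 607/18786 ≈ 3.2311%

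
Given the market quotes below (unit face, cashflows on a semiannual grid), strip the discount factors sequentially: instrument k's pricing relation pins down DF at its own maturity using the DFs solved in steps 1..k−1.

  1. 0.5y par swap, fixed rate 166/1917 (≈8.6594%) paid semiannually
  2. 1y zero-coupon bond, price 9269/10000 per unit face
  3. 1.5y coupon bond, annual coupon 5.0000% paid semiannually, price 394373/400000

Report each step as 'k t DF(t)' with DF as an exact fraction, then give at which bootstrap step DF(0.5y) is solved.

step 1 [0.5y] swap r/2=83/1917: DF=(1 − 83/1917·(0))/(1+83/1917) = 1917/2000 ≈ 0.958500
step 2 [1y] zero: DF = P = 9269/10000 ≈ 0.926900
step 3 [1.5y] bond c/2=1/40: DF=(394373/400000 − 1/40·(0.958500+0.926900))/(1+1/40) = 9159/10000 ≈ 0.915900

1 1/2 1917/2000
2 1 9269/10000
3 3/2 9159/10000
DF(0.5y) is solved at step 1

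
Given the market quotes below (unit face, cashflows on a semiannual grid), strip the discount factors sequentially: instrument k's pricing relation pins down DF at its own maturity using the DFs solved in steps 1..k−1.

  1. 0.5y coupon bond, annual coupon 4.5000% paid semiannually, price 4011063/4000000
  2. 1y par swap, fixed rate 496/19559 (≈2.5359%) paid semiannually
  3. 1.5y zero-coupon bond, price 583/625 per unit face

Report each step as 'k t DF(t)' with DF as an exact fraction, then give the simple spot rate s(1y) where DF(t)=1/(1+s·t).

1 1/2 9807/10000
2 1 1219/1250
3 3/2 583/625
s(1y) = (1/(1219/1250) − 1)/(1) = 31/1219 ≈ 2.5431%

step 1 [0.5y] bond c/2=9/400: DF=(4011063/4000000 − 9/400·(0))/(1+9/400) = 9807/10000 ≈ 0.980700
step 2 [1y] swap r/2=248/19559: DF=(1 − 248/19559·(0.980700))/(1+248/19559) = 1219/1250 ≈ 0.975200
step 3 [1.5y] zero: DF = P = 583/625 ≈ 0.932800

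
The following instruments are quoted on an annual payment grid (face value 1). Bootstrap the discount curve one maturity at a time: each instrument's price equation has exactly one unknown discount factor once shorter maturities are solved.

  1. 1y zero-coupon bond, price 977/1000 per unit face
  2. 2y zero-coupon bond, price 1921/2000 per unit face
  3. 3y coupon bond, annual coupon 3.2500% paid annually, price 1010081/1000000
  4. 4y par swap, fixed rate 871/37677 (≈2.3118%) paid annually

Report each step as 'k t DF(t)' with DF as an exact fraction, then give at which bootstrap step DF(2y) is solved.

1 1 977/1000
2 2 1921/2000
3 3 9173/10000
4 4 9129/10000
DF(2y) is solved at step 2

step 1 [1y] zero: DF = P = 977/1000 ≈ 0.977000
step 2 [2y] zero: DF = P = 1921/2000 ≈ 0.960500
step 3 [3y] bond c/1=13/400: DF=(1010081/1000000 − 13/400·(0.977000+0.960500))/(1+13/400) = 9173/10000 ≈ 0.917300
step 4 [4y] swap r/1=871/37677: DF=(1 − 871/37677·(0.977000+0.960500+0.917300))/(1+871/37677) = 9129/10000 ≈ 0.912900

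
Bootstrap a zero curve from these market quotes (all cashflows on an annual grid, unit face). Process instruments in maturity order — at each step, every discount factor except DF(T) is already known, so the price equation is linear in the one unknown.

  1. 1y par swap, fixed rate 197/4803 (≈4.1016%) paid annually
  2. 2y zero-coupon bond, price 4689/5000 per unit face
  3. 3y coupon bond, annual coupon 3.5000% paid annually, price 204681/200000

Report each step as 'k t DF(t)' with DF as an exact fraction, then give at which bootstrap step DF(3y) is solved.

1 1 4803/5000
2 2 4689/5000
3 3 4623/5000
DF(3y) is solved at step 3

step 1 [1y] swap r/1=197/4803: DF=(1 − 197/4803·(0))/(1+197/4803) = 4803/5000 ≈ 0.960600
step 2 [2y] zero: DF = P = 4689/5000 ≈ 0.937800
step 3 [3y] bond c/1=7/200: DF=(204681/200000 − 7/200·(0.960600+0.937800))/(1+7/200) = 4623/5000 ≈ 0.924600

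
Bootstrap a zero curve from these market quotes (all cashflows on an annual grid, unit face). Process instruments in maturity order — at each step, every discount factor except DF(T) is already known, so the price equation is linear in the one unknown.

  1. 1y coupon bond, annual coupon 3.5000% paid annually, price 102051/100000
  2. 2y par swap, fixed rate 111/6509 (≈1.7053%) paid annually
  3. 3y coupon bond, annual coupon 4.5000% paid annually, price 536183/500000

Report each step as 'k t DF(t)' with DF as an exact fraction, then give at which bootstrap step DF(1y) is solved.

step 1 [1y] bond c/1=7/200: DF=(102051/100000 − 7/200·(0))/(1+7/200) = 493/500 ≈ 0.986000
step 2 [2y] swap r/1=111/6509: DF=(1 − 111/6509·(0.986000))/(1+111/6509) = 9667/10000 ≈ 0.966700
step 3 [3y] bond c/1=9/200: DF=(536183/500000 − 9/200·(0.986000+0.966700))/(1+9/200) = 9421/10000 ≈ 0.942100

1 1 493/500
2 2 9667/10000
3 3 9421/10000
DF(1y) is solved at step 1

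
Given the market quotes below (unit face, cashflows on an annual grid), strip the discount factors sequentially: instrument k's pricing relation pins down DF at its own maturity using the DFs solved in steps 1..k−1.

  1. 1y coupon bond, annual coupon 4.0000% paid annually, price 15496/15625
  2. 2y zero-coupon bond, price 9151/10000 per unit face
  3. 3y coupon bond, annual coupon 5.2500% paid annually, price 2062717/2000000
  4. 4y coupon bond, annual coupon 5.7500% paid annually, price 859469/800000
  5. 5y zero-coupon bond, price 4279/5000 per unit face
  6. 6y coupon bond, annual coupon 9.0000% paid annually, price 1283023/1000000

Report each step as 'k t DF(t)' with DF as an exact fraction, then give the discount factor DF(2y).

step 1 [1y] bond c/1=1/25: DF=(15496/15625 − 1/25·(0))/(1+1/25) = 596/625 ≈ 0.953600
step 2 [2y] zero: DF = P = 9151/10000 ≈ 0.915100
step 3 [3y] bond c/1=21/400: DF=(2062717/2000000 − 21/400·(0.953600+0.915100))/(1+21/400) = 8867/10000 ≈ 0.886700
step 4 [4y] bond c/1=23/400: DF=(859469/800000 − 23/400·(0.953600+0.915100+0.886700))/(1+23/400) = 8661/10000 ≈ 0.866100
step 5 [5y] zero: DF = P = 4279/5000 ≈ 0.855800
step 6 [6y] bond c/1=9/100: DF=(1283023/1000000 − 9/100·(0.953600+0.915100+0.886700+0.866100+0.855800))/(1+9/100) = 4037/5000 ≈ 0.807400

1 1 596/625
2 2 9151/10000
3 3 8867/10000
4 4 8661/10000
5 5 4279/5000
6 6 4037/5000
DF(2y) = 9151/10000 ≈ 0.915100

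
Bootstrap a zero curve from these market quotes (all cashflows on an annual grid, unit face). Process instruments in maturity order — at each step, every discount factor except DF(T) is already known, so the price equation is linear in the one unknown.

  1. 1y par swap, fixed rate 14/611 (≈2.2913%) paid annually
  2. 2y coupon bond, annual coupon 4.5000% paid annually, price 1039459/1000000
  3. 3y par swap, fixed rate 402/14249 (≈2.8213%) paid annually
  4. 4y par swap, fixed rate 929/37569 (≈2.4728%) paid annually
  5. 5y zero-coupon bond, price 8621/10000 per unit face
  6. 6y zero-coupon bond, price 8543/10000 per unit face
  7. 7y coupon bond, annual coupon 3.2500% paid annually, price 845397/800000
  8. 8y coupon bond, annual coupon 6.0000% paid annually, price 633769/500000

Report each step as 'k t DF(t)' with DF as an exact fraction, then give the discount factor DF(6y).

step 1 [1y] swap r/1=14/611: DF=(1 − 14/611·(0))/(1+14/611) = 611/625 ≈ 0.977600
step 2 [2y] bond c/1=9/200: DF=(1039459/1000000 − 9/200·(0.977600))/(1+9/200) = 4763/5000 ≈ 0.952600
step 3 [3y] swap r/1=402/14249: DF=(1 − 402/14249·(0.977600+0.952600))/(1+402/14249) = 2299/2500 ≈ 0.919600
step 4 [4y] swap r/1=929/37569: DF=(1 − 929/37569·(0.977600+0.952600+0.919600))/(1+929/37569) = 9071/10000 ≈ 0.907100
step 5 [5y] zero: DF = P = 8621/10000 ≈ 0.862100
step 6 [6y] zero: DF = P = 8543/10000 ≈ 0.854300
step 7 [7y] bond c/1=13/400: DF=(845397/800000 − 13/400·(0.977600+0.952600+0.919600+0.907100+0.862100+0.854300))/(1+13/400) = 532/625 ≈ 0.851200
step 8 [8y] bond c/1=3/50: DF=(633769/500000 − 3/50·(0.977600+0.952600+0.919600+0.907100+0.862100+0.854300+0.851200))/(1+3/50) = 4189/5000 ≈ 0.837800

1 1 611/625
2 2 4763/5000
3 3 2299/2500
4 4 9071/10000
5 5 8621/10000
6 6 8543/10000
7 7 532/625
8 8 4189/5000
DF(6y) = 8543/10000 ≈ 0.854300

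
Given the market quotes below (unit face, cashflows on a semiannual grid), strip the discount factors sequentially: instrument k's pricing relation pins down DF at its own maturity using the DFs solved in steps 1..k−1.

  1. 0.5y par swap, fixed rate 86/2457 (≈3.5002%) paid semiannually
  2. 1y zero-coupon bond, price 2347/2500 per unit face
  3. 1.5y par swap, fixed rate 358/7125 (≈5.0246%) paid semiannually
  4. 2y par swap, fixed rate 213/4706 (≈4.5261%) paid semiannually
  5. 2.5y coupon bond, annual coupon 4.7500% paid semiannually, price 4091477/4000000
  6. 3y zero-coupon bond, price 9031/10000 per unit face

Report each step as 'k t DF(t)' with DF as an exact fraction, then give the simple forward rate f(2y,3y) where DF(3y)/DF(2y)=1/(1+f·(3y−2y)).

step 1 [0.5y] swap r/2=43/2457: DF=(1 − 43/2457·(0))/(1+43/2457) = 2457/2500 ≈ 0.982800
step 2 [1y] zero: DF = P = 2347/2500 ≈ 0.938800
step 3 [1.5y] swap r/2=179/7125: DF=(1 − 179/7125·(0.982800+0.938800))/(1+179/7125) = 2321/2500 ≈ 0.928400
step 4 [2y] swap r/2=213/9412: DF=(1 − 213/9412·(0.982800+0.938800+0.928400))/(1+213/9412) = 2287/2500 ≈ 0.914800
step 5 [2.5y] bond c/2=19/800: DF=(4091477/4000000 − 19/800·(0.982800+0.938800+0.928400+0.914800))/(1+19/800) = 4559/5000 ≈ 0.911800
step 6 [3y] zero: DF = P = 9031/10000 ≈ 0.903100

1 1/2 2457/2500
2 1 2347/2500
3 3/2 2321/2500
4 2 2287/2500
5 5/2 4559/5000
6 3 9031/10000
f(2y,3y) = ((2287/2500)/(9031/10000) − 1)/(1) = 117/9031 ≈ 1.2955%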